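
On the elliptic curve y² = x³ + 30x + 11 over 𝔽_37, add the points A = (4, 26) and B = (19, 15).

(5, 29)

(4, 26) + (19, 15). λ = (15 - 26)/(19 - 4) ≡ 26/15 mod 37. 15⁻¹ ≡ 5 (mod 37) since 15·5 = 75 ≡ 1, so λ ≡ 19.
  x = λ² - 4 - 19 = 361 - 23 ≡ 5; y = λ·(4 - 5) - 26 ≡ 29. → (5, 29)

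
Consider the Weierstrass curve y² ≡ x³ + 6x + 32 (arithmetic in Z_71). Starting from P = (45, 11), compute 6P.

(43, 63)

Double-and-add on 6 = (110)₂. Start with P = (45, 11) for the leading 1-bit.
double: tangent at (45, 11): λ = (3·45² + 6)/(2·11) ≡ 46/22. 22⁻¹ ≡ 42 (mod 71), so λ ≡ 46·42 ≡ 15.
  x = λ² - 45 - 45 = 225 - 90 ≡ 64; y = λ·(45 - 64) - 11 ≡ 59. → (64, 59)
add P: (64, 59) + (45, 11). λ = (11 - 59)/(45 - 64) ≡ 23/52 mod 71. 52⁻¹ ≡ 56 (mod 71), so λ ≡ 10.
  x = λ² - 64 - 45 = 100 - 109 ≡ 62; y = λ·(64 - 62) - 59 ≡ 32. → (62, 32)
double: tangent at (62, 32): λ = (3·62² + 6)/(2·32) ≡ 36/64. 64⁻¹ ≡ 10 (mod 71) since 64·10 = 640 ≡ 1, so λ ≡ 36·10 ≡ 5.
  x = λ² - 62 - 62 = 25 - 124 ≡ 43; y = λ·(62 - 43) - 32 ≡ 63. → (43, 63)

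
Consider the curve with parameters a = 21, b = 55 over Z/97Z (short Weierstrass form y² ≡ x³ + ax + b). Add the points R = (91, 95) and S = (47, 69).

(91, 95) + (47, 69). λ = (69 - 95)/(47 - 91) ≡ 71/53 mod 97. 53⁻¹ ≡ 11 (mod 97), so λ ≡ 5.
  x = λ² - 91 - 47 = 25 - 138 ≡ 81; y = λ·(91 - 81) - 95 ≡ 52. → (81, 52)

(81, 52)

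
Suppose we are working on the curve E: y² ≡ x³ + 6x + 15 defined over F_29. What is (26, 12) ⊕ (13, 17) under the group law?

(14, 28)

(26, 12) + (13, 17). λ = (17 - 12)/(13 - 26) ≡ 5/16 mod 29. 16⁻¹ ≡ 20 (mod 29), so λ ≡ 13.
  x = λ² - 26 - 13 = 169 - 39 ≡ 14; y = λ·(26 - 14) - 12 ≡ 28. → (14, 28)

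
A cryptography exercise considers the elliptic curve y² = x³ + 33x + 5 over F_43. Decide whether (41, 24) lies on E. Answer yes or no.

yes

y² = 24² ≡ 17; x³ + 33x + 5 = 70279 ≡ 17 (mod 43). 17 = 17.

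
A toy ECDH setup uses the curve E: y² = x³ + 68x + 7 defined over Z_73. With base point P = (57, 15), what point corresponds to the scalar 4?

O

Double-and-add on 4 = (100)₂. Start with P = (57, 15) for the leading 1-bit.
double: tangent at (57, 15): λ = (3·57² + 68)/(2·15) ≡ 33/30. 30⁻¹ ≡ 56 (mod 73) since 30·56 = 1680 ≡ 1, so λ ≡ 33·56 ≡ 23.
  x = λ² - 57 - 57 = 529 - 114 ≡ 50; y = λ·(57 - 50) - 15 ≡ 0. → (50, 0)
double: (50, 0) + (50, 0): same x and y₁ ≡ -y₂, so the sum is O.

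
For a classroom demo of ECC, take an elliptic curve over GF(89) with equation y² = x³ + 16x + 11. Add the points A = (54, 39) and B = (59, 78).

(76, 3)

(54, 39) + (59, 78). λ = (78 - 39)/(59 - 54) ≡ 39/5 mod 89. 5⁻¹ ≡ 18 (mod 89), so λ ≡ 79.
  x = λ² - 54 - 59 = 6241 - 113 ≡ 76; y = λ·(54 - 76) - 39 ≡ 3. → (76, 3)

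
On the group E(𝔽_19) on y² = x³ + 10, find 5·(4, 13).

(12, 16)

Write Q = (4, 13).
Repeated addition: build up to 5Q.
2Q: tangent at (4, 13): λ = (3·4² + 0)/(2·13) ≡ 10/7. 7⁻¹ ≡ 11 (mod 19), so λ ≡ 10·11 ≡ 15.
  x = λ² - 4 - 4 = 225 - 8 ≡ 8; y = λ·(4 - 8) - 13 ≡ 3. → (8, 3)
3Q: (8, 3) + (4, 13). λ = (13 - 3)/(4 - 8) ≡ 10/15 mod 19. 15⁻¹ ≡ 14 (mod 19), so λ ≡ 7.
  x = λ² - 8 - 4 = 49 - 12 ≡ 18; y = λ·(8 - 18) - 3 ≡ 3. → (18, 3)
4Q: (18, 3) + (4, 13). λ = (13 - 3)/(4 - 18) ≡ 10/5 mod 19. 5⁻¹ ≡ 4 (mod 19) since 5·4 = 20 ≡ 1, so λ ≡ 2.
  x = λ² - 18 - 4 = 4 - 22 ≡ 1; y = λ·(18 - 1) - 3 ≡ 12. → (1, 12)
5Q: (1, 12) + (4, 13). λ = (13 - 12)/(4 - 1) ≡ 1/3 mod 19. 3⁻¹ ≡ 13 (mod 19) since 3·13 = 39 ≡ 1, so λ ≡ 13.
  x = λ² - 1 - 4 = 169 - 5 ≡ 12; y = λ·(1 - 12) - 12 ≡ 16. → (12, 16)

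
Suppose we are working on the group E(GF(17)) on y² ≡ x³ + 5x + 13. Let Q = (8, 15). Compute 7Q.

Repeated addition: build up to 7Q.
2Q: tangent at (8, 15): λ = (3·8² + 5)/(2·15) ≡ 10/13. 13⁻¹ ≡ 4 (mod 17), so λ ≡ 10·4 ≡ 6.
  x = λ² - 8 - 8 = 36 - 16 ≡ 3; y = λ·(8 - 3) - 15 ≡ 15. → (3, 15)
3Q: (3, 15) + (8, 15). λ = (15 - 15)/(8 - 3) ≡ 0/5 mod 17. 5⁻¹ ≡ 7 (mod 17) since 5·7 = 35 ≡ 1, so λ ≡ 0.
  x = λ² - 3 - 8 = 0 - 11 ≡ 6; y = λ·(3 - 6) - 15 ≡ 2. → (6, 2)
4Q: (6, 2) + (8, 15). λ = (15 - 2)/(8 - 6) ≡ 13/2 mod 17. 2⁻¹ ≡ 9 (mod 17), so λ ≡ 15.
  x = λ² - 6 - 8 = 225 - 14 ≡ 7; y = λ·(6 - 7) - 2 ≡ 0. → (7, 0)
5Q: (7, 0) + (8, 15). λ = (15 - 0)/(8 - 7) ≡ 15/1 mod 17. 1⁻¹ ≡ 1 (mod 17), so λ ≡ 15.
  x = λ² - 7 - 8 = 225 - 15 ≡ 6; y = λ·(7 - 6) - 0 ≡ 15. → (6, 15)
6Q: (6, 15) + (8, 15). λ = (15 - 15)/(8 - 6) ≡ 0/2 mod 17. 2⁻¹ ≡ 9 (mod 17), so λ ≡ 0.
  x = λ² - 6 - 8 = 0 - 14 ≡ 3; y = λ·(6 - 3) - 15 ≡ 2. → (3, 2)
7Q: (3, 2) + (8, 15). λ = (15 - 2)/(8 - 3) ≡ 13/5 mod 17. 5⁻¹ ≡ 7 (mod 17), so λ ≡ 6.
  x = λ² - 3 - 8 = 36 - 11 ≡ 8; y = λ·(3 - 8) - 2 ≡ 2. → (8, 2)

(8, 2)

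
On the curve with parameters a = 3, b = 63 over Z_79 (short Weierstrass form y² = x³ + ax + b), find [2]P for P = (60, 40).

(43, 15)

tangent at (60, 40): λ = (3·60² + 3)/(2·40) ≡ 59/1. 1⁻¹ ≡ 1 (mod 79), so λ ≡ 59·1 ≡ 59.
  x = λ² - 60 - 60 = 3481 - 120 ≡ 43; y = λ·(60 - 43) - 40 ≡ 15. → (43, 15)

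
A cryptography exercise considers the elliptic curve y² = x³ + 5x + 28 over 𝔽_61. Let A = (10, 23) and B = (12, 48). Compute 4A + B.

First 4A:
Double-and-add on 4 = (100)₂. Start with A = (10, 23) for the leading 1-bit.
double: tangent at (10, 23): λ = (3·10² + 5)/(2·23) ≡ 0/46. 46⁻¹ ≡ 4 (mod 61) since 46·4 = 184 ≡ 1, so λ ≡ 0·4 ≡ 0.
  x = λ² - 10 - 10 = 0 - 20 ≡ 41; y = λ·(10 - 41) - 23 ≡ 38. → (41, 38)
double: tangent at (41, 38): λ = (3·41² + 5)/(2·38) ≡ 46/15. 15⁻¹ ≡ 57 (mod 61), so λ ≡ 46·57 ≡ 60.
  x = λ² - 41 - 41 = 3600 - 82 ≡ 41; y = λ·(41 - 41) - 38 ≡ 23. → (41, 23)
4A = (41, 23).
Finally 4A + B:
(41, 23) + (12, 48). λ = (48 - 23)/(12 - 41) ≡ 25/32 mod 61. 32⁻¹ ≡ 21 (mod 61), so λ ≡ 37.
  x = λ² - 41 - 12 = 1369 - 53 ≡ 35; y = λ·(41 - 35) - 23 ≡ 16. → (35, 16)

(35, 16)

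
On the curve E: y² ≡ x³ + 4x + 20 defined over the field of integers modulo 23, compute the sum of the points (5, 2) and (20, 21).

(4, 10)

(5, 2) + (20, 21). λ = (21 - 2)/(20 - 5) ≡ 19/15 mod 23. 15⁻¹ ≡ 20 (mod 23), so λ ≡ 12.
  x = λ² - 5 - 20 = 144 - 25 ≡ 4; y = λ·(5 - 4) - 2 ≡ 10. → (4, 10)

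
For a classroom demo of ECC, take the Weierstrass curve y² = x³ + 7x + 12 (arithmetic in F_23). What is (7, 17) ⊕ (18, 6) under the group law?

(7, 17) + (18, 6). λ = (6 - 17)/(18 - 7) ≡ 12/11 mod 23. 11⁻¹ ≡ 21 (mod 23), so λ ≡ 22.
  x = λ² - 7 - 18 = 484 - 25 ≡ 22; y = λ·(7 - 22) - 17 ≡ 21. → (22, 21)

(22, 21)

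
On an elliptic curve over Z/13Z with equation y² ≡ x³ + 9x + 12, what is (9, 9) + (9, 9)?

tangent at (9, 9): λ = (3·9² + 9)/(2·9) ≡ 5/5. 5⁻¹ ≡ 8 (mod 13) since 5·8 = 40 ≡ 1, so λ ≡ 5·8 ≡ 1.
  x = λ² - 9 - 9 = 1 - 18 ≡ 9; y = λ·(9 - 9) - 9 ≡ 4. → (9, 4)

(9, 4)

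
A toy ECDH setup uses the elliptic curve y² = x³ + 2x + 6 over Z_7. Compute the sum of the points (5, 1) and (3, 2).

(1, 4)

(5, 1) + (3, 2). λ = (2 - 1)/(3 - 5) ≡ 1/5 mod 7. 5⁻¹ ≡ 3 (mod 7), so λ ≡ 3.
  x = λ² - 5 - 3 = 9 - 8 ≡ 1; y = λ·(5 - 1) - 1 ≡ 4. → (1, 4)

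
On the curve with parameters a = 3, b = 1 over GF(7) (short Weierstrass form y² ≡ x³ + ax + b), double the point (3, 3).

tangent at (3, 3): λ = (3·3² + 3)/(2·3) ≡ 2/6. 6⁻¹ ≡ 6 (mod 7), so λ ≡ 2·6 ≡ 5.
  x = λ² - 3 - 3 = 25 - 6 ≡ 5; y = λ·(3 - 5) - 3 ≡ 1. → (5, 1)

(5, 1)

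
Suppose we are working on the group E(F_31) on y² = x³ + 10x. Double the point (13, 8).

tangent at (13, 8): λ = (3·13² + 10)/(2·8) ≡ 21/16. 16⁻¹ ≡ 2 (mod 31), so λ ≡ 21·2 ≡ 11.
  x = λ² - 13 - 13 = 121 - 26 ≡ 2; y = λ·(13 - 2) - 8 ≡ 20. → (2, 20)

(2, 20)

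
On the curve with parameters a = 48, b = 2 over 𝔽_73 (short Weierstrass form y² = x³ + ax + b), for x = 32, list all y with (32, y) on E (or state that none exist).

x³ + 48x + 2 = 34306 ≡ 69 (mod 73).
Square roots of 69 mod 73: 19 and 54 (since 19² = 361 ≡ 69).

19, 54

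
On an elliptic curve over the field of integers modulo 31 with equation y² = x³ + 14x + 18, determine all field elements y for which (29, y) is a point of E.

none

x³ + 14x + 18 = 24813 ≡ 13 (mod 31).
13 is a non-residue mod 31; no y exists.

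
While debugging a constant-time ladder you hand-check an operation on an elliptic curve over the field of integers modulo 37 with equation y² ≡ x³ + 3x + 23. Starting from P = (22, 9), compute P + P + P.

(31, 23)

Repeated addition: build up to 3P.
2P: tangent at (22, 9): λ = (3·22² + 3)/(2·9) ≡ 12/18. 18⁻¹ ≡ 35 (mod 37) since 18·35 = 630 ≡ 1, so λ ≡ 12·35 ≡ 13.
  x = λ² - 22 - 22 = 169 - 44 ≡ 14; y = λ·(22 - 14) - 9 ≡ 21. → (14, 21)
3P: (14, 21) + (22, 9). λ = (9 - 21)/(22 - 14) ≡ 25/8 mod 37. 8⁻¹ ≡ 14 (mod 37), so λ ≡ 17.
  x = λ² - 14 - 22 = 289 - 36 ≡ 31; y = λ·(14 - 31) - 21 ≡ 23. → (31, 23)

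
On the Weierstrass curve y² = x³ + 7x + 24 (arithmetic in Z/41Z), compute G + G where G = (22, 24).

(28, 14)

tangent at (22, 24): λ = (3·22² + 7)/(2·24) ≡ 24/7. 7⁻¹ ≡ 6 (mod 41), so λ ≡ 24·6 ≡ 21.
  x = λ² - 22 - 22 = 441 - 44 ≡ 28; y = λ·(22 - 28) - 24 ≡ 14. → (28, 14)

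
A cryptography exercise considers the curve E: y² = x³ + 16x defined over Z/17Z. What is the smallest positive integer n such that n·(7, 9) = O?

4

2P: tangent at (7, 9): λ = (3·7² + 16)/(2·9) ≡ 10/1. 1⁻¹ ≡ 1 (mod 17) since 1·1 = 1 ≡ 1, so λ ≡ 10·1 ≡ 10.
  x = λ² - 7 - 7 = 100 - 14 ≡ 1; y = λ·(7 - 1) - 9 ≡ 0. → (1, 0)
3P: (1, 0) + (7, 9). λ = (9 - 0)/(7 - 1) ≡ 9/6 mod 17. 6⁻¹ ≡ 3 (mod 17), so λ ≡ 10.
  x = λ² - 1 - 7 = 100 - 8 ≡ 7; y = λ·(1 - 7) - 0 ≡ 8. → (7, 8)
4P: (7, 8) + (7, 9): same x and y₁ ≡ -y₂, so the sum is O.
4P = O, so the order is 4.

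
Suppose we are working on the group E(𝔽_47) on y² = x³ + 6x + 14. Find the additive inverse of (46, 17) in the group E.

-(46, 17) = (46, -17 mod 47) = (46, 30).

(46, 30)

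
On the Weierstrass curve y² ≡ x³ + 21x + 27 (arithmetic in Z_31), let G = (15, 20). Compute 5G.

Repeated addition: build up to 5G.
2G: tangent at (15, 20): λ = (3·15² + 21)/(2·20) ≡ 14/9. 9⁻¹ ≡ 7 (mod 31) since 9·7 = 63 ≡ 1, so λ ≡ 14·7 ≡ 5.
  x = λ² - 15 - 15 = 25 - 30 ≡ 26; y = λ·(15 - 26) - 20 ≡ 18. → (26, 18)
3G: (26, 18) + (15, 20). λ = (20 - 18)/(15 - 26) ≡ 2/20 mod 31. 20⁻¹ ≡ 14 (mod 31), so λ ≡ 28.
  x = λ² - 26 - 15 = 784 - 41 ≡ 30; y = λ·(26 - 30) - 18 ≡ 25. → (30, 25)
4G: (30, 25) + (15, 20). λ = (20 - 25)/(15 - 30) ≡ 26/16 mod 31. 16⁻¹ ≡ 2 (mod 31), so λ ≡ 21.
  x = λ² - 30 - 15 = 441 - 45 ≡ 24; y = λ·(30 - 24) - 25 ≡ 8. → (24, 8)
5G: (24, 8) + (15, 20). λ = (20 - 8)/(15 - 24) ≡ 12/22 mod 31. 22⁻¹ ≡ 24 (mod 31), so λ ≡ 9.
  x = λ² - 24 - 15 = 81 - 39 ≡ 11; y = λ·(24 - 11) - 8 ≡ 16. → (11, 16)

(11, 16)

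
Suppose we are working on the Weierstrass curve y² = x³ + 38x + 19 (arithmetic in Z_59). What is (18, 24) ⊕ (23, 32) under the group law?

(18, 24) + (23, 32). λ = (32 - 24)/(23 - 18) ≡ 8/5 mod 59. 5⁻¹ ≡ 12 (mod 59) since 5·12 = 60 ≡ 1, so λ ≡ 37.
  x = λ² - 18 - 23 = 1369 - 41 ≡ 30; y = λ·(18 - 30) - 24 ≡ 4. → (30, 4)

(30, 4)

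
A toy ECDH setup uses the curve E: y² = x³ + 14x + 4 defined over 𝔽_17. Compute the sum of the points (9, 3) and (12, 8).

(9, 3) + (12, 8). λ = (8 - 3)/(12 - 9) ≡ 5/3 mod 17. 3⁻¹ ≡ 6 (mod 17) since 3·6 = 18 ≡ 1, so λ ≡ 13.
  x = λ² - 9 - 12 = 169 - 21 ≡ 12; y = λ·(9 - 12) - 3 ≡ 9. → (12, 9)

(12, 9)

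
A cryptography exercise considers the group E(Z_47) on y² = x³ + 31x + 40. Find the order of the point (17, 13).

3

2P: tangent at (17, 13): λ = (3·17² + 31)/(2·13) ≡ 5/26. 26⁻¹ ≡ 38 (mod 47), so λ ≡ 5·38 ≡ 2.
  x = λ² - 17 - 17 = 4 - 34 ≡ 17; y = λ·(17 - 17) - 13 ≡ 34. → (17, 34)
3P: (17, 34) + (17, 13): same x and y₁ ≡ -y₂, so the sum is O.
3P = O, so the order is 3.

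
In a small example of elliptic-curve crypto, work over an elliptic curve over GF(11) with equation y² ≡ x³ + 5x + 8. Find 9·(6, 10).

Write G = (6, 10).
Repeated addition: build up to 9G.
2G: tangent at (6, 10): λ = (3·6² + 5)/(2·10) ≡ 3/9. 9⁻¹ ≡ 5 (mod 11) since 9·5 = 45 ≡ 1, so λ ≡ 3·5 ≡ 4.
  x = λ² - 6 - 6 = 16 - 12 ≡ 4; y = λ·(6 - 4) - 10 ≡ 9. → (4, 9)
3G: (4, 9) + (6, 10). λ = (10 - 9)/(6 - 4) ≡ 1/2 mod 11. 2⁻¹ ≡ 6 (mod 11) since 2·6 = 12 ≡ 1, so λ ≡ 6.
  x = λ² - 4 - 6 = 36 - 10 ≡ 4; y = λ·(4 - 4) - 9 ≡ 2. → (4, 2)
4G: (4, 2) + (6, 10). λ = (10 - 2)/(6 - 4) ≡ 8/2 mod 11. 2⁻¹ ≡ 6 (mod 11), so λ ≡ 4.
  x = λ² - 4 - 6 = 16 - 10 ≡ 6; y = λ·(4 - 6) - 2 ≡ 1. → (6, 1)
5G: (6, 1) + (6, 10): same x and y₁ ≡ -y₂, so the sum is the point at infinity.
6G: the point at infinity + (6, 10) = (6, 10) (identity).
7G: tangent at (6, 10): λ = (3·6² + 5)/(2·10) ≡ 3/9. 9⁻¹ ≡ 5 (mod 11) since 9·5 = 45 ≡ 1, so λ ≡ 3·5 ≡ 4.
  x = λ² - 6 - 6 = 16 - 12 ≡ 4; y = λ·(6 - 4) - 10 ≡ 9. → (4, 9)
8G: (4, 9) + (6, 10). λ = (10 - 9)/(6 - 4) ≡ 1/2 mod 11. 2⁻¹ ≡ 6 (mod 11) since 2·6 = 12 ≡ 1, so λ ≡ 6.
  x = λ² - 4 - 6 = 36 - 10 ≡ 4; y = λ·(4 - 4) - 9 ≡ 2. → (4, 2)
9G: (4, 2) + (6, 10). λ = (10 - 2)/(6 - 4) ≡ 8/2 mod 11. 2⁻¹ ≡ 6 (mod 11), so λ ≡ 4.
  x = λ² - 4 - 6 = 16 - 10 ≡ 6; y = λ·(4 - 6) - 2 ≡ 1. → (6, 1)

(6, 1)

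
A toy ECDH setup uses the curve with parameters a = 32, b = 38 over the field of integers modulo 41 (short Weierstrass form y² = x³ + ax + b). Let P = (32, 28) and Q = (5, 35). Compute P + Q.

(32, 28) + (5, 35). λ = (35 - 28)/(5 - 32) ≡ 7/14 mod 41. 14⁻¹ ≡ 3 (mod 41), so λ ≡ 21.
  x = λ² - 32 - 5 = 441 - 37 ≡ 35; y = λ·(32 - 35) - 28 ≡ 32. → (35, 32)

(35, 32)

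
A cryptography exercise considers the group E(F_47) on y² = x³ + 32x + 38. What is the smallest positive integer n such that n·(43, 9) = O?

7

2P: tangent at (43, 9): λ = (3·43² + 32)/(2·9) ≡ 33/18. 18⁻¹ ≡ 34 (mod 47), so λ ≡ 33·34 ≡ 41.
  x = λ² - 43 - 43 = 1681 - 86 ≡ 44; y = λ·(43 - 44) - 9 ≡ 44. → (44, 44)
3P: (44, 44) + (43, 9). λ = (9 - 44)/(43 - 44) ≡ 12/46 mod 47. 46⁻¹ ≡ 46 (mod 47) since 46·46 = 2116 ≡ 1, so λ ≡ 35.
  x = λ² - 44 - 43 = 1225 - 87 ≡ 10; y = λ·(44 - 10) - 44 ≡ 18. → (10, 18)
4P: (10, 18) + (43, 9). λ = (9 - 18)/(43 - 10) ≡ 38/33 mod 47. 33⁻¹ ≡ 10 (mod 47), so λ ≡ 4.
  x = λ² - 10 - 43 = 16 - 53 ≡ 10; y = λ·(10 - 10) - 18 ≡ 29. → (10, 29)
5P: (10, 29) + (43, 9). λ = (9 - 29)/(43 - 10) ≡ 27/33 mod 47. 33⁻¹ ≡ 10 (mod 47), so λ ≡ 35.
  x = λ² - 10 - 43 = 1225 - 53 ≡ 44; y = λ·(10 - 44) - 29 ≡ 3. → (44, 3)
6P: (44, 3) + (43, 9). λ = (9 - 3)/(43 - 44) ≡ 6/46 mod 47. 46⁻¹ ≡ 46 (mod 47) since 46·46 = 2116 ≡ 1, so λ ≡ 41.
  x = λ² - 44 - 43 = 1681 - 87 ≡ 43; y = λ·(44 - 43) - 3 ≡ 38. → (43, 38)
7P: (43, 38) + (43, 9): same x and y₁ ≡ -y₂, so the sum is O.
7P = O, so the order is 7.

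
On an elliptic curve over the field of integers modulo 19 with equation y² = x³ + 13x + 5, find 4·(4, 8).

(5, 9)

Write P = (4, 8).
Double-and-add on 4 = (100)₂. Start with P = (4, 8) for the leading 1-bit.
double: tangent at (4, 8): λ = (3·4² + 13)/(2·8) ≡ 4/16. 16⁻¹ ≡ 6 (mod 19) since 16·6 = 96 ≡ 1, so λ ≡ 4·6 ≡ 5.
  x = λ² - 4 - 4 = 25 - 8 ≡ 17; y = λ·(4 - 17) - 8 ≡ 3. → (17, 3)
double: tangent at (17, 3): λ = (3·17² + 13)/(2·3) ≡ 6/6. 6⁻¹ ≡ 16 (mod 19), so λ ≡ 6·16 ≡ 1.
  x = λ² - 17 - 17 = 1 - 34 ≡ 5; y = λ·(17 - 5) - 3 ≡ 9. → (5, 9)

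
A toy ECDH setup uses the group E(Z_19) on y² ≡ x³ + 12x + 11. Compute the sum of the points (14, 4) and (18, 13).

(17, 13)

(14, 4) + (18, 13). λ = (13 - 4)/(18 - 14) ≡ 9/4 mod 19. 4⁻¹ ≡ 5 (mod 19) since 4·5 = 20 ≡ 1, so λ ≡ 7.
  x = λ² - 14 - 18 = 49 - 32 ≡ 17; y = λ·(14 - 17) - 4 ≡ 13. → (17, 13)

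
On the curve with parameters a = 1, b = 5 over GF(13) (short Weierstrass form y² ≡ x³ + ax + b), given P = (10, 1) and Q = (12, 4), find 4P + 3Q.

(3, 3)

First 4P:
Double-and-add on 4 = (100)₂. Start with P = (10, 1) for the leading 1-bit.
double: tangent at (10, 1): λ = (3·10² + 1)/(2·1) ≡ 2/2. 2⁻¹ ≡ 7 (mod 13), so λ ≡ 2·7 ≡ 1.
  x = λ² - 10 - 10 = 1 - 20 ≡ 7; y = λ·(10 - 7) - 1 ≡ 2. → (7, 2)
double: tangent at (7, 2): λ = (3·7² + 1)/(2·2) ≡ 5/4. 4⁻¹ ≡ 10 (mod 13), so λ ≡ 5·10 ≡ 11.
  x = λ² - 7 - 7 = 121 - 14 ≡ 3; y = λ·(7 - 3) - 2 ≡ 3. → (3, 3)
4P = (3, 3).
Next 3Q:
Repeated addition: build up to 3Q.
2Q: tangent at (12, 4): λ = (3·12² + 1)/(2·4) ≡ 4/8. 8⁻¹ ≡ 5 (mod 13) since 8·5 = 40 ≡ 1, so λ ≡ 4·5 ≡ 7.
  x = λ² - 12 - 12 = 49 - 24 ≡ 12; y = λ·(12 - 12) - 4 ≡ 9. → (12, 9)
3Q: (12, 9) + (12, 4): same x and y₁ ≡ -y₂, so the sum is O.
3Q = O.
Finally 4P + 3Q:
(3, 3) + O = (3, 3) (identity).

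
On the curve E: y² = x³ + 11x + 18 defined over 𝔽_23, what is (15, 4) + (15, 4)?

tangent at (15, 4): λ = (3·15² + 11)/(2·4) ≡ 19/8. 8⁻¹ ≡ 3 (mod 23), so λ ≡ 19·3 ≡ 11.
  x = λ² - 15 - 15 = 121 - 30 ≡ 22; y = λ·(15 - 22) - 4 ≡ 11. → (22, 11)

(22, 11)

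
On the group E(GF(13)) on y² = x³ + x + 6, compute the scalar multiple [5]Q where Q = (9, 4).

Double-and-add on 5 = (101)₂. Start with Q = (9, 4) for the leading 1-bit.
double: tangent at (9, 4): λ = (3·9² + 1)/(2·4) ≡ 10/8. 8⁻¹ ≡ 5 (mod 13), so λ ≡ 10·5 ≡ 11.
  x = λ² - 9 - 9 = 121 - 18 ≡ 12; y = λ·(9 - 12) - 4 ≡ 2. → (12, 2)
double: tangent at (12, 2): λ = (3·12² + 1)/(2·2) ≡ 4/4. 4⁻¹ ≡ 10 (mod 13), so λ ≡ 4·10 ≡ 1.
  x = λ² - 12 - 12 = 1 - 24 ≡ 3; y = λ·(12 - 3) - 2 ≡ 7. → (3, 7)
add Q: (3, 7) + (9, 4). λ = (4 - 7)/(9 - 3) ≡ 10/6 mod 13. 6⁻¹ ≡ 11 (mod 13) since 6·11 = 66 ≡ 1, so λ ≡ 6.
  x = λ² - 3 - 9 = 36 - 12 ≡ 11; y = λ·(3 - 11) - 7 ≡ 10. → (11, 10)

(11, 10)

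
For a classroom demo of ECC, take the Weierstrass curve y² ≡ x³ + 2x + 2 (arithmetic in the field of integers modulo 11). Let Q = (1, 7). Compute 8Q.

Double-and-add on 8 = (1000)₂. Start with Q = (1, 7) for the leading 1-bit.
double: tangent at (1, 7): λ = (3·1² + 2)/(2·7) ≡ 5/3. 3⁻¹ ≡ 4 (mod 11) since 3·4 = 12 ≡ 1, so λ ≡ 5·4 ≡ 9.
  x = λ² - 1 - 1 = 81 - 2 ≡ 2; y = λ·(1 - 2) - 7 ≡ 6. → (2, 6)
double: tangent at (2, 6): λ = (3·2² + 2)/(2·6) ≡ 3/1. 1⁻¹ ≡ 1 (mod 11) since 1·1 = 1 ≡ 1, so λ ≡ 3·1 ≡ 3.
  x = λ² - 2 - 2 = 9 - 4 ≡ 5; y = λ·(2 - 5) - 6 ≡ 7. → (5, 7)
double: tangent at (5, 7): λ = (3·5² + 2)/(2·7) ≡ 0/3. 3⁻¹ ≡ 4 (mod 11) since 3·4 = 12 ≡ 1, so λ ≡ 0·4 ≡ 0.
  x = λ² - 5 - 5 = 0 - 10 ≡ 1; y = λ·(5 - 1) - 7 ≡ 4. → (1, 4)

(1, 4)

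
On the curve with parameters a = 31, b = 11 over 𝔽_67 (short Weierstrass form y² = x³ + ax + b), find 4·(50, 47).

Write P = (50, 47).
Double-and-add on 4 = (100)₂. Start with P = (50, 47) for the leading 1-bit.
double: tangent at (50, 47): λ = (3·50² + 31)/(2·47) ≡ 27/27. 27⁻¹ ≡ 5 (mod 67), so λ ≡ 27·5 ≡ 1.
  x = λ² - 50 - 50 = 1 - 100 ≡ 35; y = λ·(50 - 35) - 47 ≡ 35. → (35, 35)
double: tangent at (35, 35): λ = (3·35² + 31)/(2·35) ≡ 21/3. 3⁻¹ ≡ 45 (mod 67), so λ ≡ 21·45 ≡ 7.
  x = λ² - 35 - 35 = 49 - 70 ≡ 46; y = λ·(35 - 46) - 35 ≡ 22. → (46, 22)

(46, 22)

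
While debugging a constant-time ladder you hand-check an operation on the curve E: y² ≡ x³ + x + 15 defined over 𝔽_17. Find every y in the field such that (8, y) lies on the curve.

5, 12

x³ + 1x + 15 = 535 ≡ 8 (mod 17).
Square roots of 8 mod 17: 5 and 12 (since 5² = 25 ≡ 8).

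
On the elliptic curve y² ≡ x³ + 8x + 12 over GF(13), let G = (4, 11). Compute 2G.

(6, 4)

tangent at (4, 11): λ = (3·4² + 8)/(2·11) ≡ 4/9. 9⁻¹ ≡ 3 (mod 13) since 9·3 = 27 ≡ 1, so λ ≡ 4·3 ≡ 12.
  x = λ² - 4 - 4 = 144 - 8 ≡ 6; y = λ·(4 - 6) - 11 ≡ 4. → (6, 4)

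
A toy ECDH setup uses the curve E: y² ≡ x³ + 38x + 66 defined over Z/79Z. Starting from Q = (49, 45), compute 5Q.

Repeated addition: build up to 5Q.
2Q: tangent at (49, 45): λ = (3·49² + 38)/(2·45) ≡ 52/11. 11⁻¹ ≡ 36 (mod 79) since 11·36 = 396 ≡ 1, so λ ≡ 52·36 ≡ 55.
  x = λ² - 49 - 49 = 3025 - 98 ≡ 4; y = λ·(49 - 4) - 45 ≡ 60. → (4, 60)
3Q: (4, 60) + (49, 45). λ = (45 - 60)/(49 - 4) ≡ 64/45 mod 79. 45⁻¹ ≡ 72 (mod 79), so λ ≡ 26.
  x = λ² - 4 - 49 = 676 - 53 ≡ 70; y = λ·(4 - 70) - 60 ≡ 41. → (70, 41)
4Q: (70, 41) + (49, 45). λ = (45 - 41)/(49 - 70) ≡ 4/58 mod 79. 58⁻¹ ≡ 15 (mod 79) since 58·15 = 870 ≡ 1, so λ ≡ 60.
  x = λ² - 70 - 49 = 3600 - 119 ≡ 5; y = λ·(70 - 5) - 41 ≡ 67. → (5, 67)
5Q: (5, 67) + (49, 45). λ = (45 - 67)/(49 - 5) ≡ 57/44 mod 79. 44⁻¹ ≡ 9 (mod 79) since 44·9 = 396 ≡ 1, so λ ≡ 39.
  x = λ² - 5 - 49 = 1521 - 54 ≡ 45; y = λ·(5 - 45) - 67 ≡ 32. → (45, 32)

(45, 32)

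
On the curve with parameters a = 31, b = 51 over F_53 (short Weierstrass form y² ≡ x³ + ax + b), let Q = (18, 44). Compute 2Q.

tangent at (18, 44): λ = (3·18² + 31)/(2·44) ≡ 49/35. 35⁻¹ ≡ 50 (mod 53), so λ ≡ 49·50 ≡ 12.
  x = λ² - 18 - 18 = 144 - 36 ≡ 2; y = λ·(18 - 2) - 44 ≡ 42. → (2, 42)

(2, 42)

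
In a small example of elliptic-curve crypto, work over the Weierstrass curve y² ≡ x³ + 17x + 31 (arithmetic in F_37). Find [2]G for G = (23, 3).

tangent at (23, 3): λ = (3·23² + 17)/(2·3) ≡ 13/6. 6⁻¹ ≡ 31 (mod 37), so λ ≡ 13·31 ≡ 33.
  x = λ² - 23 - 23 = 1089 - 46 ≡ 7; y = λ·(23 - 7) - 3 ≡ 7. → (7, 7)

(7, 7)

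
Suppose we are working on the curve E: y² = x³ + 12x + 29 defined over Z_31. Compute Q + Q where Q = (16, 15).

(24, 25)

tangent at (16, 15): λ = (3·16² + 12)/(2·15) ≡ 5/30. 30⁻¹ ≡ 30 (mod 31), so λ ≡ 5·30 ≡ 26.
  x = λ² - 16 - 16 = 676 - 32 ≡ 24; y = λ·(16 - 24) - 15 ≡ 25. → (24, 25)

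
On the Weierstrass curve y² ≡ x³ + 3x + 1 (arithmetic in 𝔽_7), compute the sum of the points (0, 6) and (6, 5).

(2, 6)

(0, 6) + (6, 5). λ = (5 - 6)/(6 - 0) ≡ 6/6 mod 7. 6⁻¹ ≡ 6 (mod 7) since 6·6 = 36 ≡ 1, so λ ≡ 1.
  x = λ² - 0 - 6 = 1 - 6 ≡ 2; y = λ·(0 - 2) - 6 ≡ 6. → (2, 6)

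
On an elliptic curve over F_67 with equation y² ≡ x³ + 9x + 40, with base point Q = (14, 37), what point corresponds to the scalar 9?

(60, 61)

Repeated addition: build up to 9Q.
2Q: tangent at (14, 37): λ = (3·14² + 9)/(2·37) ≡ 61/7. 7⁻¹ ≡ 48 (mod 67) since 7·48 = 336 ≡ 1, so λ ≡ 61·48 ≡ 47.
  x = λ² - 14 - 14 = 2209 - 28 ≡ 37; y = λ·(14 - 37) - 37 ≡ 21. → (37, 21)
3Q: (37, 21) + (14, 37). λ = (37 - 21)/(14 - 37) ≡ 16/44 mod 67. 44⁻¹ ≡ 32 (mod 67), so λ ≡ 43.
  x = λ² - 37 - 14 = 1849 - 51 ≡ 56; y = λ·(37 - 56) - 21 ≡ 33. → (56, 33)
4Q: (56, 33) + (14, 37). λ = (37 - 33)/(14 - 56) ≡ 4/25 mod 67. 25⁻¹ ≡ 59 (mod 67) since 25·59 = 1475 ≡ 1, so λ ≡ 35.
  x = λ² - 56 - 14 = 1225 - 70 ≡ 16; y = λ·(56 - 16) - 33 ≡ 27. → (16, 27)
5Q: (16, 27) + (14, 37). λ = (37 - 27)/(14 - 16) ≡ 10/65 mod 67. 65⁻¹ ≡ 33 (mod 67) since 65·33 = 2145 ≡ 1, so λ ≡ 62.
  x = λ² - 16 - 14 = 3844 - 30 ≡ 62; y = λ·(16 - 62) - 27 ≡ 2. → (62, 2)
6Q: (62, 2) + (14, 37). λ = (37 - 2)/(14 - 62) ≡ 35/19 mod 67. 19⁻¹ ≡ 60 (mod 67) since 19·60 = 1140 ≡ 1, so λ ≡ 23.
  x = λ² - 62 - 14 = 529 - 76 ≡ 51; y = λ·(62 - 51) - 2 ≡ 50. → (51, 50)
7Q: (51, 50) + (14, 37). λ = (37 - 50)/(14 - 51) ≡ 54/30 mod 67. 30⁻¹ ≡ 38 (mod 67) since 30·38 = 1140 ≡ 1, so λ ≡ 42.
  x = λ² - 51 - 14 = 1764 - 65 ≡ 24; y = λ·(51 - 24) - 50 ≡ 12. → (24, 12)
8Q: (24, 12) + (14, 37). λ = (37 - 12)/(14 - 24) ≡ 25/57 mod 67. 57⁻¹ ≡ 20 (mod 67), so λ ≡ 31.
  x = λ² - 24 - 14 = 961 - 38 ≡ 52; y = λ·(24 - 52) - 12 ≡ 58. → (52, 58)
9Q: (52, 58) + (14, 37). λ = (37 - 58)/(14 - 52) ≡ 46/29 mod 67. 29⁻¹ ≡ 37 (mod 67), so λ ≡ 27.
  x = λ² - 52 - 14 = 729 - 66 ≡ 60; y = λ·(52 - 60) - 58 ≡ 61. → (60, 61)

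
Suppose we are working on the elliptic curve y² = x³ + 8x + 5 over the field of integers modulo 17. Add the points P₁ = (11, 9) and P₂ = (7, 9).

(16, 8)

(11, 9) + (7, 9). λ = (9 - 9)/(7 - 11) ≡ 0/13 mod 17. 13⁻¹ ≡ 4 (mod 17) since 13·4 = 52 ≡ 1, so λ ≡ 0.
  x = λ² - 11 - 7 = 0 - 18 ≡ 16; y = λ·(11 - 16) - 9 ≡ 8. → (16, 8)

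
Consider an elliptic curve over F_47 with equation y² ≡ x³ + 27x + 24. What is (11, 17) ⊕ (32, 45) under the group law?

(11, 30)

(11, 17) + (32, 45). λ = (45 - 17)/(32 - 11) ≡ 28/21 mod 47. 21⁻¹ ≡ 9 (mod 47), so λ ≡ 17.
  x = λ² - 11 - 32 = 289 - 43 ≡ 11; y = λ·(11 - 11) - 17 ≡ 30. → (11, 30)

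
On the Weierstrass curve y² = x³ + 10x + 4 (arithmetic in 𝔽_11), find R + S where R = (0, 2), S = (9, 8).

(0, 2) + (9, 8). λ = (8 - 2)/(9 - 0) ≡ 6/9 mod 11. 9⁻¹ ≡ 5 (mod 11), so λ ≡ 8.
  x = λ² - 0 - 9 = 64 - 9 ≡ 0; y = λ·(0 - 0) - 2 ≡ 9. → (0, 9)

(0, 9)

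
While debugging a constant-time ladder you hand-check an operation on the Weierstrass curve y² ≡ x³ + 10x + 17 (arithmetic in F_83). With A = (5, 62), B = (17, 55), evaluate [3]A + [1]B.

First 3A:
Repeated addition: build up to 3A.
2A: tangent at (5, 62): λ = (3·5² + 10)/(2·62) ≡ 2/41. 41⁻¹ ≡ 81 (mod 83), so λ ≡ 2·81 ≡ 79.
  x = λ² - 5 - 5 = 6241 - 10 ≡ 6; y = λ·(5 - 6) - 62 ≡ 25. → (6, 25)
3A: (6, 25) + (5, 62). λ = (62 - 25)/(5 - 6) ≡ 37/82 mod 83. 82⁻¹ ≡ 82 (mod 83), so λ ≡ 46.
  x = λ² - 6 - 5 = 2116 - 11 ≡ 30; y = λ·(6 - 30) - 25 ≡ 33. → (30, 33)
3A = (30, 33).
Finally 3A + B:
(30, 33) + (17, 55). λ = (55 - 33)/(17 - 30) ≡ 22/70 mod 83. 70⁻¹ ≡ 51 (mod 83) since 70·51 = 3570 ≡ 1, so λ ≡ 43.
  x = λ² - 30 - 17 = 1849 - 47 ≡ 59; y = λ·(30 - 59) - 33 ≡ 48. → (59, 48)

(59, 48)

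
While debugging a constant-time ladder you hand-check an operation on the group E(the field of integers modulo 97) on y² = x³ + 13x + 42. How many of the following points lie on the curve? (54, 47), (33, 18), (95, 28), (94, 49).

(54, 47): 47² ≡ 75, rhs ≡ 1 → off.
(33, 18): 18² ≡ 33, rhs ≡ 33 → on.
(95, 28): 28² ≡ 8, rhs ≡ 8 → on.
(94, 49): 49² ≡ 73, rhs ≡ 73 → on.

3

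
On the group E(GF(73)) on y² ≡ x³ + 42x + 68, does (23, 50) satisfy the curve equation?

y² = 50² ≡ 18; x³ + 42x + 68 = 13201 ≡ 61 (mod 73). 18 ≠ 61.

no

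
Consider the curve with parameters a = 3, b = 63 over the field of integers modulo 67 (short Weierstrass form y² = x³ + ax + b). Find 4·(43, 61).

Write Q = (43, 61).
Double-and-add on 4 = (100)₂. Start with Q = (43, 61) for the leading 1-bit.
double: tangent at (43, 61): λ = (3·43² + 3)/(2·61) ≡ 56/55. 55⁻¹ ≡ 39 (mod 67), so λ ≡ 56·39 ≡ 40.
  x = λ² - 43 - 43 = 1600 - 86 ≡ 40; y = λ·(43 - 40) - 61 ≡ 59. → (40, 59)
double: tangent at (40, 59): λ = (3·40² + 3)/(2·59) ≡ 46/51. 51⁻¹ ≡ 46 (mod 67), so λ ≡ 46·46 ≡ 39.
  x = λ² - 40 - 40 = 1521 - 80 ≡ 34; y = λ·(40 - 34) - 59 ≡ 41. → (34, 41)

(34, 41)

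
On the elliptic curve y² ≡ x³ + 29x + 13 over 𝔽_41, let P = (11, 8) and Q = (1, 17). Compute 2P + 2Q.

(13, 39)

First 2P:
Repeated addition: build up to 2P.
2P: tangent at (11, 8): λ = (3·11² + 29)/(2·8) ≡ 23/16. 16⁻¹ ≡ 18 (mod 41) since 16·18 = 288 ≡ 1, so λ ≡ 23·18 ≡ 4.
  x = λ² - 11 - 11 = 16 - 22 ≡ 35; y = λ·(11 - 35) - 8 ≡ 19. → (35, 19)
2P = (35, 19).
Next 2Q:
Repeated addition: build up to 2Q.
2Q: tangent at (1, 17): λ = (3·1² + 29)/(2·17) ≡ 32/34. 34⁻¹ ≡ 35 (mod 41) since 34·35 = 1190 ≡ 1, so λ ≡ 32·35 ≡ 13.
  x = λ² - 1 - 1 = 169 - 2 ≡ 3; y = λ·(1 - 3) - 17 ≡ 39. → (3, 39)
2Q = (3, 39).
Finally 2P + 2Q:
(35, 19) + (3, 39). λ = (39 - 19)/(3 - 35) ≡ 20/9 mod 41. 9⁻¹ ≡ 32 (mod 41) since 9·32 = 288 ≡ 1, so λ ≡ 25.
  x = λ² - 35 - 3 = 625 - 38 ≡ 13; y = λ·(35 - 13) - 19 ≡ 39. → (13, 39)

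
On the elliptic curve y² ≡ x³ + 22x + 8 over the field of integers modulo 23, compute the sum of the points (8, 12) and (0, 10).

(5, 6)

(8, 12) + (0, 10). λ = (10 - 12)/(0 - 8) ≡ 21/15 mod 23. 15⁻¹ ≡ 20 (mod 23) since 15·20 = 300 ≡ 1, so λ ≡ 6.
  x = λ² - 8 - 0 = 36 - 8 ≡ 5; y = λ·(8 - 5) - 12 ≡ 6. → (5, 6)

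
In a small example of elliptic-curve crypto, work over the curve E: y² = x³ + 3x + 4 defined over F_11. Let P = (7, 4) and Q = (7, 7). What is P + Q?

O

The two points share x = 7 and their y-coordinates satisfy 4 + 7 ≡ 0 (mod 11), so they are inverses. Their sum is the point at infinity.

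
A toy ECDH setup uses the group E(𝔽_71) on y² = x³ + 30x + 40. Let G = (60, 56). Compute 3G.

Repeated addition: build up to 3G.
2G: tangent at (60, 56): λ = (3·60² + 30)/(2·56) ≡ 38/41. 41⁻¹ ≡ 26 (mod 71), so λ ≡ 38·26 ≡ 65.
  x = λ² - 60 - 60 = 4225 - 120 ≡ 58; y = λ·(60 - 58) - 56 ≡ 3. → (58, 3)
3G: (58, 3) + (60, 56). λ = (56 - 3)/(60 - 58) ≡ 53/2 mod 71. 2⁻¹ ≡ 36 (mod 71) since 2·36 = 72 ≡ 1, so λ ≡ 62.
  x = λ² - 58 - 60 = 3844 - 118 ≡ 34; y = λ·(58 - 34) - 3 ≡ 65. → (34, 65)

(34, 65)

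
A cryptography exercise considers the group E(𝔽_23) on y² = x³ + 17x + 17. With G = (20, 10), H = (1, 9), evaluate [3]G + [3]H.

(3, 16)

First 3G:
Repeated addition: build up to 3G.
2G: tangent at (20, 10): λ = (3·20² + 17)/(2·10) ≡ 21/20. 20⁻¹ ≡ 15 (mod 23), so λ ≡ 21·15 ≡ 16.
  x = λ² - 20 - 20 = 256 - 40 ≡ 9; y = λ·(20 - 9) - 10 ≡ 5. → (9, 5)
3G: (9, 5) + (20, 10). λ = (10 - 5)/(20 - 9) ≡ 5/11 mod 23. 11⁻¹ ≡ 21 (mod 23), so λ ≡ 13.
  x = λ² - 9 - 20 = 169 - 29 ≡ 2; y = λ·(9 - 2) - 5 ≡ 17. → (2, 17)
3G = (2, 17).
Next 3H:
Repeated addition: build up to 3H.
2H: tangent at (1, 9): λ = (3·1² + 17)/(2·9) ≡ 20/18. 18⁻¹ ≡ 9 (mod 23), so λ ≡ 20·9 ≡ 19.
  x = λ² - 1 - 1 = 361 - 2 ≡ 14; y = λ·(1 - 14) - 9 ≡ 20. → (14, 20)
3H: (14, 20) + (1, 9). λ = (9 - 20)/(1 - 14) ≡ 12/10 mod 23. 10⁻¹ ≡ 7 (mod 23), so λ ≡ 15.
  x = λ² - 14 - 1 = 225 - 15 ≡ 3; y = λ·(14 - 3) - 20 ≡ 7. → (3, 7)
3H = (3, 7).
Finally 3G + 3H:
(2, 17) + (3, 7). λ = (7 - 17)/(3 - 2) ≡ 13/1 mod 23. 1⁻¹ ≡ 1 (mod 23), so λ ≡ 13.
  x = λ² - 2 - 3 = 169 - 5 ≡ 3; y = λ·(2 - 3) - 17 ≡ 16. → (3, 16)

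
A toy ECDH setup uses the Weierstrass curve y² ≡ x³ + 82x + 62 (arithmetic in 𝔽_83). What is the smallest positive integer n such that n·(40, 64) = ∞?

3

2P: tangent at (40, 64): λ = (3·40² + 82)/(2·64) ≡ 68/45. 45⁻¹ ≡ 24 (mod 83) since 45·24 = 1080 ≡ 1, so λ ≡ 68·24 ≡ 55.
  x = λ² - 40 - 40 = 3025 - 80 ≡ 40; y = λ·(40 - 40) - 64 ≡ 19. → (40, 19)
3P: (40, 19) + (40, 64): same x and y₁ ≡ -y₂, so the sum is ∞.
3P = ∞, so the order is 3.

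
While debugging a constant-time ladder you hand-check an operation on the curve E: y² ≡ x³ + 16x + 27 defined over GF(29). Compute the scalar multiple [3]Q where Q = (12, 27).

(9, 1)

Repeated addition: build up to 3Q.
2Q: tangent at (12, 27): λ = (3·12² + 16)/(2·27) ≡ 13/25. 25⁻¹ ≡ 7 (mod 29), so λ ≡ 13·7 ≡ 4.
  x = λ² - 12 - 12 = 16 - 24 ≡ 21; y = λ·(12 - 21) - 27 ≡ 24. → (21, 24)
3Q: (21, 24) + (12, 27). λ = (27 - 24)/(12 - 21) ≡ 3/20 mod 29. 20⁻¹ ≡ 16 (mod 29), so λ ≡ 19.
  x = λ² - 21 - 12 = 361 - 33 ≡ 9; y = λ·(21 - 9) - 24 ≡ 1. → (9, 1)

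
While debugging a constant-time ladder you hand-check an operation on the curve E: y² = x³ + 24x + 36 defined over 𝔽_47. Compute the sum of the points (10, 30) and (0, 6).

(10, 30) + (0, 6). λ = (6 - 30)/(0 - 10) ≡ 23/37 mod 47. 37⁻¹ ≡ 14 (mod 47) since 37·14 = 518 ≡ 1, so λ ≡ 40.
  x = λ² - 10 - 0 = 1600 - 10 ≡ 39; y = λ·(10 - 39) - 30 ≡ 32. → (39, 32)

(39, 32)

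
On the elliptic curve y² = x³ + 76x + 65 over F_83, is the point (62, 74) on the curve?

y² = 74² ≡ 81; x³ + 76x + 65 = 243105 ≡ 81 (mod 83). 81 = 81.

yes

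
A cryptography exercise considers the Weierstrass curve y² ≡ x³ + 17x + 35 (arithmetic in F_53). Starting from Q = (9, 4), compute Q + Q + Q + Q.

(16, 51)

Double-and-add on 4 = (100)₂. Start with Q = (9, 4) for the leading 1-bit.
double: tangent at (9, 4): λ = (3·9² + 17)/(2·4) ≡ 48/8. 8⁻¹ ≡ 20 (mod 53), so λ ≡ 48·20 ≡ 6.
  x = λ² - 9 - 9 = 36 - 18 ≡ 18; y = λ·(9 - 18) - 4 ≡ 48. → (18, 48)
double: tangent at (18, 48): λ = (3·18² + 17)/(2·48) ≡ 35/43. 43⁻¹ ≡ 37 (mod 53), so λ ≡ 35·37 ≡ 23.
  x = λ² - 18 - 18 = 529 - 36 ≡ 16; y = λ·(18 - 16) - 48 ≡ 51. → (16, 51)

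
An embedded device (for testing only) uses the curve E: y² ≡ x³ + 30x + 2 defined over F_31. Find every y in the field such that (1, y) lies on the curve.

x³ + 30x + 2 = 33 ≡ 2 (mod 31).
Square roots of 2 mod 31: 8 and 23 (since 8² = 64 ≡ 2).

8, 23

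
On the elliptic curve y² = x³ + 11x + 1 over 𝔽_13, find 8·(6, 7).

(1, 0)

Write Q = (6, 7).
Double-and-add on 8 = (1000)₂. Start with Q = (6, 7) for the leading 1-bit.
double: tangent at (6, 7): λ = (3·6² + 11)/(2·7) ≡ 2/1. 1⁻¹ ≡ 1 (mod 13), so λ ≡ 2·1 ≡ 2.
  x = λ² - 6 - 6 = 4 - 12 ≡ 5; y = λ·(6 - 5) - 7 ≡ 8. → (5, 8)
double: tangent at (5, 8): λ = (3·5² + 11)/(2·8) ≡ 8/3. 3⁻¹ ≡ 9 (mod 13), so λ ≡ 8·9 ≡ 7.
  x = λ² - 5 - 5 = 49 - 10 ≡ 0; y = λ·(5 - 0) - 8 ≡ 1. → (0, 1)
double: tangent at (0, 1): λ = (3·0² + 11)/(2·1) ≡ 11/2. 2⁻¹ ≡ 7 (mod 13) since 2·7 = 14 ≡ 1, so λ ≡ 11·7 ≡ 12.
  x = λ² - 0 - 0 = 144 - 0 ≡ 1; y = λ·(0 - 1) - 1 ≡ 0. → (1, 0)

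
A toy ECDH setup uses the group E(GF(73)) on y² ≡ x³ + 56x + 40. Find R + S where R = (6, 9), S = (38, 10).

(66, 53)

(6, 9) + (38, 10). λ = (10 - 9)/(38 - 6) ≡ 1/32 mod 73. 32⁻¹ ≡ 16 (mod 73), so λ ≡ 16.
  x = λ² - 6 - 38 = 256 - 44 ≡ 66; y = λ·(6 - 66) - 9 ≡ 53. → (66, 53)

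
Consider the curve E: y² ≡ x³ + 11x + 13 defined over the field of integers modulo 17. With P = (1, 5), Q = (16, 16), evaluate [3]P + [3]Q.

(1, 12)

First 3P:
Repeated addition: build up to 3P.
2P: tangent at (1, 5): λ = (3·1² + 11)/(2·5) ≡ 14/10. 10⁻¹ ≡ 12 (mod 17), so λ ≡ 14·12 ≡ 15.
  x = λ² - 1 - 1 = 225 - 2 ≡ 2; y = λ·(1 - 2) - 5 ≡ 14. → (2, 14)
3P: (2, 14) + (1, 5). λ = (5 - 14)/(1 - 2) ≡ 8/16 mod 17. 16⁻¹ ≡ 16 (mod 17), so λ ≡ 9.
  x = λ² - 2 - 1 = 81 - 3 ≡ 10; y = λ·(2 - 10) - 14 ≡ 16. → (10, 16)
3P = (10, 16).
Next 3Q:
Repeated addition: build up to 3Q.
2Q: tangent at (16, 16): λ = (3·16² + 11)/(2·16) ≡ 14/15. 15⁻¹ ≡ 8 (mod 17) since 15·8 = 120 ≡ 1, so λ ≡ 14·8 ≡ 10.
  x = λ² - 16 - 16 = 100 - 32 ≡ 0; y = λ·(16 - 0) - 16 ≡ 8. → (0, 8)
3Q: (0, 8) + (16, 16). λ = (16 - 8)/(16 - 0) ≡ 8/16 mod 17. 16⁻¹ ≡ 16 (mod 17) since 16·16 = 256 ≡ 1, so λ ≡ 9.
  x = λ² - 0 - 16 = 81 - 16 ≡ 14; y = λ·(0 - 14) - 8 ≡ 2. → (14, 2)
3Q = (14, 2).
Finally 3P + 3Q:
(10, 16) + (14, 2). λ = (2 - 16)/(14 - 10) ≡ 3/4 mod 17. 4⁻¹ ≡ 13 (mod 17) since 4·13 = 52 ≡ 1, so λ ≡ 5.
  x = λ² - 10 - 14 = 25 - 24 ≡ 1; y = λ·(10 - 1) - 16 ≡ 12. → (1, 12)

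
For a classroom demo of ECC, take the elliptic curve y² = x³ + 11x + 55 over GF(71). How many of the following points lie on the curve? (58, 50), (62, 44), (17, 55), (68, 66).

1

(58, 50): 50² ≡ 15, rhs ≡ 58 → off.
(62, 44): 44² ≡ 19, rhs ≡ 8 → off.
(17, 55): 55² ≡ 43, rhs ≡ 43 → on.
(68, 66): 66² ≡ 25, rhs ≡ 66 → off.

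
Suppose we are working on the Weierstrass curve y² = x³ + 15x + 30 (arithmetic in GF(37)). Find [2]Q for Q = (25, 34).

(15, 35)

tangent at (25, 34): λ = (3·25² + 15)/(2·34) ≡ 3/31. 31⁻¹ ≡ 6 (mod 37), so λ ≡ 3·6 ≡ 18.
  x = λ² - 25 - 25 = 324 - 50 ≡ 15; y = λ·(25 - 15) - 34 ≡ 35. → (15, 35)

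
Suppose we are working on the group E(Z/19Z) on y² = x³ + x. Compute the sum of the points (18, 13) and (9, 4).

(12, 12)

(18, 13) + (9, 4). λ = (4 - 13)/(9 - 18) ≡ 10/10 mod 19. 10⁻¹ ≡ 2 (mod 19), so λ ≡ 1.
  x = λ² - 18 - 9 = 1 - 27 ≡ 12; y = λ·(18 - 12) - 13 ≡ 12. → (12, 12)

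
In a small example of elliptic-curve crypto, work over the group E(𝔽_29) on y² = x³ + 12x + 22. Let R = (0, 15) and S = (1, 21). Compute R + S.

(6, 7)

(0, 15) + (1, 21). λ = (21 - 15)/(1 - 0) ≡ 6/1 mod 29. 1⁻¹ ≡ 1 (mod 29), so λ ≡ 6.
  x = λ² - 0 - 1 = 36 - 1 ≡ 6; y = λ·(0 - 6) - 15 ≡ 7. → (6, 7)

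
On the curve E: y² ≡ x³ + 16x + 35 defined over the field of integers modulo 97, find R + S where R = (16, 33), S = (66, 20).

(16, 33) + (66, 20). λ = (20 - 33)/(66 - 16) ≡ 84/50 mod 97. 50⁻¹ ≡ 33 (mod 97), so λ ≡ 56.
  x = λ² - 16 - 66 = 3136 - 82 ≡ 47; y = λ·(16 - 47) - 33 ≡ 74. → (47, 74)

(47, 74)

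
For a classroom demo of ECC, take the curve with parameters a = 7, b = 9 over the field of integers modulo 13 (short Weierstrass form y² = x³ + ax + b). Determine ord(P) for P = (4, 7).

2P: tangent at (4, 7): λ = (3·4² + 7)/(2·7) ≡ 3/1. 1⁻¹ ≡ 1 (mod 13), so λ ≡ 3·1 ≡ 3.
  x = λ² - 4 - 4 = 9 - 8 ≡ 1; y = λ·(4 - 1) - 7 ≡ 2. → (1, 2)
3P: (1, 2) + (4, 7). λ = (7 - 2)/(4 - 1) ≡ 5/3 mod 13. 3⁻¹ ≡ 9 (mod 13) since 3·9 = 27 ≡ 1, so λ ≡ 6.
  x = λ² - 1 - 4 = 36 - 5 ≡ 5; y = λ·(1 - 5) - 2 ≡ 0. → (5, 0)
4P: (5, 0) + (4, 7). λ = (7 - 0)/(4 - 5) ≡ 7/12 mod 13. 12⁻¹ ≡ 12 (mod 13) since 12·12 = 144 ≡ 1, so λ ≡ 6.
  x = λ² - 5 - 4 = 36 - 9 ≡ 1; y = λ·(5 - 1) - 0 ≡ 11. → (1, 11)
5P: (1, 11) + (4, 7). λ = (7 - 11)/(4 - 1) ≡ 9/3 mod 13. 3⁻¹ ≡ 9 (mod 13), so λ ≡ 3.
  x = λ² - 1 - 4 = 9 - 5 ≡ 4; y = λ·(1 - 4) - 11 ≡ 6. → (4, 6)
6P: (4, 6) + (4, 7): same x and y₁ ≡ -y₂, so the sum is the point at infinity.
6P = the point at infinity, so the order is 6.

6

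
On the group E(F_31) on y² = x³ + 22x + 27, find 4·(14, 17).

Write P = (14, 17).
Double-and-add on 4 = (100)₂. Start with P = (14, 17) for the leading 1-bit.
double: tangent at (14, 17): λ = (3·14² + 22)/(2·17) ≡ 21/3. 3⁻¹ ≡ 21 (mod 31) since 3·21 = 63 ≡ 1, so λ ≡ 21·21 ≡ 7.
  x = λ² - 14 - 14 = 49 - 28 ≡ 21; y = λ·(14 - 21) - 17 ≡ 27. → (21, 27)
double: tangent at (21, 27): λ = (3·21² + 22)/(2·27) ≡ 12/23. 23⁻¹ ≡ 27 (mod 31) since 23·27 = 621 ≡ 1, so λ ≡ 12·27 ≡ 14.
  x = λ² - 21 - 21 = 196 - 42 ≡ 30; y = λ·(21 - 30) - 27 ≡ 2. → (30, 2)

(30, 2)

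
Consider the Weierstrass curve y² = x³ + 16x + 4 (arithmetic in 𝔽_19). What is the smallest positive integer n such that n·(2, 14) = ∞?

9

2P: tangent at (2, 14): λ = (3·2² + 16)/(2·14) ≡ 9/9. 9⁻¹ ≡ 17 (mod 19) since 9·17 = 153 ≡ 1, so λ ≡ 9·17 ≡ 1.
  x = λ² - 2 - 2 = 1 - 4 ≡ 16; y = λ·(2 - 16) - 14 ≡ 10. → (16, 10)
3P: (16, 10) + (2, 14). λ = (14 - 10)/(2 - 16) ≡ 4/5 mod 19. 5⁻¹ ≡ 4 (mod 19), so λ ≡ 16.
  x = λ² - 16 - 2 = 256 - 18 ≡ 10; y = λ·(16 - 10) - 10 ≡ 10. → (10, 10)
4P: (10, 10) + (2, 14). λ = (14 - 10)/(2 - 10) ≡ 4/11 mod 19. 11⁻¹ ≡ 7 (mod 19), so λ ≡ 9.
  x = λ² - 10 - 2 = 81 - 12 ≡ 12; y = λ·(10 - 12) - 10 ≡ 10. → (12, 10)
5P: (12, 10) + (2, 14). λ = (14 - 10)/(2 - 12) ≡ 4/9 mod 19. 9⁻¹ ≡ 17 (mod 19), so λ ≡ 11.
  x = λ² - 12 - 2 = 121 - 14 ≡ 12; y = λ·(12 - 12) - 10 ≡ 9. → (12, 9)
6P: (12, 9) + (2, 14). λ = (14 - 9)/(2 - 12) ≡ 5/9 mod 19. 9⁻¹ ≡ 17 (mod 19) since 9·17 = 153 ≡ 1, so λ ≡ 9.
  x = λ² - 12 - 2 = 81 - 14 ≡ 10; y = λ·(12 - 10) - 9 ≡ 9. → (10, 9)
7P: (10, 9) + (2, 14). λ = (14 - 9)/(2 - 10) ≡ 5/11 mod 19. 11⁻¹ ≡ 7 (mod 19), so λ ≡ 16.
  x = λ² - 10 - 2 = 256 - 12 ≡ 16; y = λ·(10 - 16) - 9 ≡ 9. → (16, 9)
8P: (16, 9) + (2, 14). λ = (14 - 9)/(2 - 16) ≡ 5/5 mod 19. 5⁻¹ ≡ 4 (mod 19), so λ ≡ 1.
  x = λ² - 16 - 2 = 1 - 18 ≡ 2; y = λ·(16 - 2) - 9 ≡ 5. → (2, 5)
9P: (2, 5) + (2, 14): same x and y₁ ≡ -y₂, so the sum is ∞.
9P = ∞, so the order is 9.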